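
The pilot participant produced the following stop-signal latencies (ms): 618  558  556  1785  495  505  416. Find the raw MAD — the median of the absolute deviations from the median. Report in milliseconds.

Sorted: 416, 495, 505, 556, 558, 618, 1785 → median = 556
|x − 556|: 62, 2, 0, 1229, 61, 51, 140
Sorted deviations: 0, 2, 51, 61, 62, 140, 1229 → MAD = 61

61 ms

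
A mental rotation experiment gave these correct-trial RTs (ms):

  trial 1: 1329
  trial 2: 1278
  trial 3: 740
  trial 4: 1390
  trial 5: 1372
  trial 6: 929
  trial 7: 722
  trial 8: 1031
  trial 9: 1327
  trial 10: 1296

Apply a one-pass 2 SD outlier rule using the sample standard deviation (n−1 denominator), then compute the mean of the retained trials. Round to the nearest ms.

n = 10, ΣRT = 11414, M = 1141.400
Σ(x−M)² = 621500.40; s = √(621500.40/9) = 262.784
Cutoffs: 1141.400 ± 2·262.784 → [615.8, 1667.0]
No RTs fall outside the cutoffs; all 10 retained. Mean = 11414/10 = 1141.400

1141 ms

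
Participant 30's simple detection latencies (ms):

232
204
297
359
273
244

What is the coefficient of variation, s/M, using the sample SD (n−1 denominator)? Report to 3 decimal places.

0.205

n = 6, Σ = 1609, M = 268.1667
Σ(x−M)² = 15114.833; s = √(15114.833/5) = 54.9815
CV = 54.9815 / 268.1667 = 0.20503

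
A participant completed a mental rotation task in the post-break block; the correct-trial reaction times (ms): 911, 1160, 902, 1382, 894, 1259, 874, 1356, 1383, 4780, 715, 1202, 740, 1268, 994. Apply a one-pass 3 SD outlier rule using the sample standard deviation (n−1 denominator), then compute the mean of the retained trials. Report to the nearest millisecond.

1074 ms

n = 15, ΣRT = 19820, M = 1321.333
Σ(x−M)² = 13557729.33; s = √(13557729.33/14) = 984.078
Cutoffs: 1321.333 ± 3·984.078 → [-1630.9, 4273.6]
Outside: 4780 → excluded.
Retained (n=14): Σ = 15040, mean = 15040/14 = 1074.286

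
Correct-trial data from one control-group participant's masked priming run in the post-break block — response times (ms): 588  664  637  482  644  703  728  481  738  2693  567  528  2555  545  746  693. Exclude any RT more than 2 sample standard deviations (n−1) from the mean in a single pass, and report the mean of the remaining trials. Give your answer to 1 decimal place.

624.6 ms

n = 16, ΣRT = 13992, M = 874.500
Σ(x−M)² = 7118000.00; s = √(7118000.00/15) = 688.864
Cutoffs: 874.500 ± 2·688.864 → [-503.2, 2252.2]
Outside: 2555, 2693 → excluded.
Retained (n=14): Σ = 8744, mean = 8744/14 = 624.571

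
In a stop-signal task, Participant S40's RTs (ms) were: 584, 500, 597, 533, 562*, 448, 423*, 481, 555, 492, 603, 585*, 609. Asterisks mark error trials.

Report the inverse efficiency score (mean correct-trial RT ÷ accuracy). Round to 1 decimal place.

Correct trials (n=10): 584, 500, 597, 533, 448, 481, 555, 492, 603, 609
Mean correct RT = 5402/10 = 540.2000 ms
Proportion correct = 10/13
IES = 540.2000 / (10/13) = 702.260 ms

702.3 ms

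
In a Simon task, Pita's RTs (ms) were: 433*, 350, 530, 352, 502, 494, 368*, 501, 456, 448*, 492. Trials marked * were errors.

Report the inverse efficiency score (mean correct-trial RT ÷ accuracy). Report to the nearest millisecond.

Correct trials (n=8): 350, 530, 352, 502, 494, 501, 456, 492
Mean correct RT = 3677/8 = 459.6250 ms
Proportion correct = 8/11
IES = 459.6250 / (8/11) = 631.984 ms

632 ms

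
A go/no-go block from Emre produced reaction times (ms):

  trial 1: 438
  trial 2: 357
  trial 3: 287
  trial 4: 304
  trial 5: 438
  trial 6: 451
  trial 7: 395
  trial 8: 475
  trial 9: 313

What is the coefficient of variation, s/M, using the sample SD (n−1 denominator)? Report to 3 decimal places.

n = 9, Σ = 3458, M = 384.2222
Σ(x−M)² = 40301.556; s = √(40301.556/8) = 70.9767
CV = 70.9767 / 384.2222 = 0.18473

0.185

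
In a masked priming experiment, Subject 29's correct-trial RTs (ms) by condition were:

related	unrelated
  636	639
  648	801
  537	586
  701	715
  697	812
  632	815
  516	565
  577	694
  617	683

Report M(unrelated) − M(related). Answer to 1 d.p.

83.2 ms

M(related) = 5561/9 = 617.889
M(unrelated) = 6310/9 = 701.111
Difference = 701.111 − 617.889 = 83.222 ms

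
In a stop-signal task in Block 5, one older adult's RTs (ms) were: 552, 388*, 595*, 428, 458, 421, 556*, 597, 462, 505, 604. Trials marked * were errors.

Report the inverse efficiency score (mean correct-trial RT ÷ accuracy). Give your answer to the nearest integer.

692 ms

Correct trials (n=8): 552, 428, 458, 421, 597, 462, 505, 604
Mean correct RT = 4027/8 = 503.3750 ms
Proportion correct = 8/11
IES = 503.3750 / (8/11) = 692.141 ms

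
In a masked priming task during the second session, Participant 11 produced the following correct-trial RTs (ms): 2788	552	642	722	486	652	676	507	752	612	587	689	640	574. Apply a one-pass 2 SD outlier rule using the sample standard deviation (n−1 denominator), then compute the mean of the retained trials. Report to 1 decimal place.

622.4 ms

n = 14, ΣRT = 10879, M = 777.071
Σ(x−M)² = 4431074.93; s = √(4431074.93/13) = 583.825
Cutoffs: 777.071 ± 2·583.825 → [-390.6, 1944.7]
Outside: 2788 → excluded.
Retained (n=13): Σ = 8091, mean = 8091/13 = 622.385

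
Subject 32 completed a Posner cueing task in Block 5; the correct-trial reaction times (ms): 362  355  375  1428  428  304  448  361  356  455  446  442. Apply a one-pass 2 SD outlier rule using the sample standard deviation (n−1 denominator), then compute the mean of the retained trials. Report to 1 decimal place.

393.8 ms

n = 12, ΣRT = 5760, M = 480.000
Σ(x−M)² = 1006744.00; s = √(1006744.00/11) = 302.526
Cutoffs: 480.000 ± 2·302.526 → [-125.1, 1085.1]
Outside: 1428 → excluded.
Retained (n=11): Σ = 4332, mean = 4332/11 = 393.818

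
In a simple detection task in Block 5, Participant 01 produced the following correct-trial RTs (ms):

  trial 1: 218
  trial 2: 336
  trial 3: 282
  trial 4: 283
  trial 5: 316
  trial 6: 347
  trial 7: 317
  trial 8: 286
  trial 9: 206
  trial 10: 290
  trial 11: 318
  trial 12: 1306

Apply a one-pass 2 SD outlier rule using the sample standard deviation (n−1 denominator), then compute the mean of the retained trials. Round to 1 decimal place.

290.8 ms

n = 12, ΣRT = 4505, M = 375.417
Σ(x−M)² = 964626.92; s = √(964626.92/11) = 296.131
Cutoffs: 375.417 ± 2·296.131 → [-216.8, 967.7]
Outside: 1306 → excluded.
Retained (n=11): Σ = 3199, mean = 3199/11 = 290.818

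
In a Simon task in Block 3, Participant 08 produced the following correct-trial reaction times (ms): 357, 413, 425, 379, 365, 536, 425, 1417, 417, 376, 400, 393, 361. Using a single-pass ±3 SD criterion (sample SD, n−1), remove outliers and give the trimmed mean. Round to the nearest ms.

n = 13, ΣRT = 6264, M = 481.846
Σ(x−M)² = 973069.69; s = √(973069.69/12) = 284.762
Cutoffs: 481.846 ± 3·284.762 → [-372.4, 1336.1]
Outside: 1417 → excluded.
Retained (n=12): Σ = 4847, mean = 4847/12 = 403.917

404 ms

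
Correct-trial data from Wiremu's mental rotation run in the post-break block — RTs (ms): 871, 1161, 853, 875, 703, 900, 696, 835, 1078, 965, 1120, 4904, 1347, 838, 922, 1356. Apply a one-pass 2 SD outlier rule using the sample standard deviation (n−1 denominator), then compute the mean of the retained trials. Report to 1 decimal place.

968.0 ms

n = 16, ΣRT = 19424, M = 1214.000
Σ(x−M)² = 15107308.00; s = √(15107308.00/15) = 1003.571
Cutoffs: 1214.000 ± 2·1003.571 → [-793.1, 3221.1]
Outside: 4904 → excluded.
Retained (n=15): Σ = 14520, mean = 14520/15 = 968.000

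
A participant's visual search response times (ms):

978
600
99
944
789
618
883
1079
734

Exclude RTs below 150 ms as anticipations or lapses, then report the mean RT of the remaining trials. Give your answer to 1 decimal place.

Excluded: 99
Retained (n=8): Σ = 6625
Mean = 6625/8 = 828.1250

828.1 ms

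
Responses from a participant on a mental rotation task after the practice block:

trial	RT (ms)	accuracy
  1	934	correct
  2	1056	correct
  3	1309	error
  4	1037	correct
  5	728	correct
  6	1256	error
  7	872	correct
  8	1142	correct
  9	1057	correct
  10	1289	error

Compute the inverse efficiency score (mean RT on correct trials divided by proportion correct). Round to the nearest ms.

1393 ms

Correct trials (n=7): 934, 1056, 1037, 728, 872, 1142, 1057
Mean correct RT = 6826/7 = 975.1429 ms
Proportion correct = 7/10
IES = 975.1429 / (7/10) = 1393.061 ms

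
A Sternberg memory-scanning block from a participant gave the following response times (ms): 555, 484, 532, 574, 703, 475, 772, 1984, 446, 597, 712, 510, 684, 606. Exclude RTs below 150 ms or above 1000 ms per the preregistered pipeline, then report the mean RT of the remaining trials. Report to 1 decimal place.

Excluded: 1984
Retained (n=13): Σ = 7650
Mean = 7650/13 = 588.4615

588.5 ms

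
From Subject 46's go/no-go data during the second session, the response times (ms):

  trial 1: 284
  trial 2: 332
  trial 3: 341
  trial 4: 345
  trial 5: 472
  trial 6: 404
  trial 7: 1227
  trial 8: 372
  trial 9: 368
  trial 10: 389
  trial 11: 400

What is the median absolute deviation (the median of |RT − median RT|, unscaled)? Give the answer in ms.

31 ms

Sorted: 284, 332, 341, 345, 368, 372, 389, 400, 404, 472, 1227 → median = 372
|x − 372|: 88, 40, 31, 27, 100, 32, 855, 0, 4, 17, 28
Sorted deviations: 0, 4, 17, 27, 28, 31, 32, 40, 88, 100, 855 → MAD = 31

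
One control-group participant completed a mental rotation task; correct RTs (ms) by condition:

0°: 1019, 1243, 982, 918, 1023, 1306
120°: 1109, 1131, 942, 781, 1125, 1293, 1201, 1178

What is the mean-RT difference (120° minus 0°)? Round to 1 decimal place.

M(0°) = 6491/6 = 1081.833
M(120°) = 8760/8 = 1095.000
Difference = 1095.000 − 1081.833 = 13.167 ms

13.2 ms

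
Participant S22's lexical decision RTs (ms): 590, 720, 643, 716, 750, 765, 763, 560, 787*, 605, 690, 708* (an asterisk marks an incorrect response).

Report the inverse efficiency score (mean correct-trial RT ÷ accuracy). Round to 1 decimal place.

816.2 ms

Correct trials (n=10): 590, 720, 643, 716, 750, 765, 763, 560, 605, 690
Mean correct RT = 6802/10 = 680.2000 ms
Proportion correct = 10/12
IES = 680.2000 / (10/12) = 816.240 ms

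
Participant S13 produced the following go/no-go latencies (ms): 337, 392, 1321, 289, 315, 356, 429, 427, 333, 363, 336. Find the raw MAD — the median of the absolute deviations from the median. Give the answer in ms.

36 ms

Sorted: 289, 315, 333, 336, 337, 356, 363, 392, 427, 429, 1321 → median = 356
|x − 356|: 19, 36, 965, 67, 41, 0, 73, 71, 23, 7, 20
Sorted deviations: 0, 7, 19, 20, 23, 36, 41, 67, 71, 73, 965 → MAD = 36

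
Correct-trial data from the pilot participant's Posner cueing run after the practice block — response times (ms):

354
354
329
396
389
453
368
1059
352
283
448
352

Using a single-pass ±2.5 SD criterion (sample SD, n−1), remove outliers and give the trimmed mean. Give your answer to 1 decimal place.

n = 12, ΣRT = 5137, M = 428.083
Σ(x−M)² = 458660.92; s = √(458660.92/11) = 204.197
Cutoffs: 428.083 ± 2.5·204.197 → [-82.4, 938.6]
Outside: 1059 → excluded.
Retained (n=11): Σ = 4078, mean = 4078/11 = 370.727

370.7 ms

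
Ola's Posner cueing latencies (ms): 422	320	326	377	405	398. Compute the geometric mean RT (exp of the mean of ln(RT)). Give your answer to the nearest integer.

ln(RT): 6.0450, 5.7683, 5.7869, 5.9322, 6.0039, 5.9865
Mean ln(RT) = 35.5228/6 = 5.92047
Geometric mean = exp(5.92047) = 372.59 ms

373 ms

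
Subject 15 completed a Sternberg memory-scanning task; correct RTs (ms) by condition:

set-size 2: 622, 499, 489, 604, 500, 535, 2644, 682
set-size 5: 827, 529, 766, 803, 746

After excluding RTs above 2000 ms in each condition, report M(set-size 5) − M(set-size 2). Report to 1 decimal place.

set-size 2: exclude 2644
M(set-size 2) = 3931/7 = 561.571
M(set-size 5) = 3671/5 = 734.200
Difference = 734.200 − 561.571 = 172.629 ms

172.6 ms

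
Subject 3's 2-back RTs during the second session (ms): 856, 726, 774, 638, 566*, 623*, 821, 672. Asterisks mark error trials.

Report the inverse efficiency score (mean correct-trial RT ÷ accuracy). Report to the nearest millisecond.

997 ms

Correct trials (n=6): 856, 726, 774, 638, 821, 672
Mean correct RT = 4487/6 = 747.8333 ms
Proportion correct = 6/8
IES = 747.8333 / (6/8) = 997.111 ms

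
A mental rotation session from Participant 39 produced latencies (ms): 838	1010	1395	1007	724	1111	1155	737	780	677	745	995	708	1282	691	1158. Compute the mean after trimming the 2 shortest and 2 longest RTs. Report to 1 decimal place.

914.0 ms

Sorted: 677, 691, 708, 724, 737, 745, 780, 838, 995, 1007, 1010, 1111, 1155, 1158, 1282, 1395
Drop lowest 2 (677, 691) and highest 2 (1282, 1395)
Remaining (n=12): Σ = 10968, mean = 10968/12 = 914.000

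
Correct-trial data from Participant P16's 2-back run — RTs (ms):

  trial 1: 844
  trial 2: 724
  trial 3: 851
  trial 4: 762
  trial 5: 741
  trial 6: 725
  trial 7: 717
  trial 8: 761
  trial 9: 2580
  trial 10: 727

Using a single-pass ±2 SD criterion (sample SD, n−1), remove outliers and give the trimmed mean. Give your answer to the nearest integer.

761 ms

n = 10, ΣRT = 9432, M = 943.200
Σ(x−M)² = 2997939.60; s = √(2997939.60/9) = 577.152
Cutoffs: 943.200 ± 2·577.152 → [-211.1, 2097.5]
Outside: 2580 → excluded.
Retained (n=9): Σ = 6852, mean = 6852/9 = 761.333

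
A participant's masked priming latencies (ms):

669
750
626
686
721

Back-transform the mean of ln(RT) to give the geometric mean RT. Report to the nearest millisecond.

ln(RT): 6.5058, 6.6201, 6.4394, 6.5309, 6.5806
Mean ln(RT) = 32.6767/5 = 6.53534
Geometric mean = exp(6.53534) = 689.07 ms

689 ms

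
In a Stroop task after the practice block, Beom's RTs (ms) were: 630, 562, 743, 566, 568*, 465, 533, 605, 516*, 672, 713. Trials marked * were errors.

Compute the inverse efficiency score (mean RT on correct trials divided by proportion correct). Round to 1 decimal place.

745.4 ms

Correct trials (n=9): 630, 562, 743, 566, 465, 533, 605, 672, 713
Mean correct RT = 5489/9 = 609.8889 ms
Proportion correct = 9/11
IES = 609.8889 / (9/11) = 745.420 ms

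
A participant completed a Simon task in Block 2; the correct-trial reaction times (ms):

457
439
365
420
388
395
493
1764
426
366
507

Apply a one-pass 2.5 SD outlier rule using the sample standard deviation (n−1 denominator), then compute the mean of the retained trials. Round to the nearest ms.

426 ms

n = 11, ΣRT = 6020, M = 547.273
Σ(x−M)² = 1650408.18; s = √(1650408.18/10) = 406.252
Cutoffs: 547.273 ± 2.5·406.252 → [-468.4, 1562.9]
Outside: 1764 → excluded.
Retained (n=10): Σ = 4256, mean = 4256/10 = 425.600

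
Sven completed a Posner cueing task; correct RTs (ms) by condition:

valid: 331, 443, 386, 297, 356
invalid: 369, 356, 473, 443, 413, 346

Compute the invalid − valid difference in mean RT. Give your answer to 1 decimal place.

37.4 ms

M(valid) = 1813/5 = 362.600
M(invalid) = 2400/6 = 400.000
Difference = 400.000 − 362.600 = 37.400 ms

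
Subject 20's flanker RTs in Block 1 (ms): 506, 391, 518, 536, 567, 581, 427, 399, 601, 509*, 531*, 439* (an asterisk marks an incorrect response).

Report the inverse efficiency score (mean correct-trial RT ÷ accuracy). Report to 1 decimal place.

Correct trials (n=9): 506, 391, 518, 536, 567, 581, 427, 399, 601
Mean correct RT = 4526/9 = 502.8889 ms
Proportion correct = 9/12
IES = 502.8889 / (9/12) = 670.519 ms

670.5 ms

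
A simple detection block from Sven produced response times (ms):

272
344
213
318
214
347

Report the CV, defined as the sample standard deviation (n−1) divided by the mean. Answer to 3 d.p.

n = 6, Σ = 1708, M = 284.6667
Σ(x−M)² = 18807.333; s = √(18807.333/5) = 61.3308
CV = 61.3308 / 284.6667 = 0.21545

0.215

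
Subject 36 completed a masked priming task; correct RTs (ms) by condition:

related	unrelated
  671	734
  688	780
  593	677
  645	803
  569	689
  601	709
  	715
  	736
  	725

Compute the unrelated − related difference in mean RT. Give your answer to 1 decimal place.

M(related) = 3767/6 = 627.833
M(unrelated) = 6568/9 = 729.778
Difference = 729.778 − 627.833 = 101.944 ms

101.9 ms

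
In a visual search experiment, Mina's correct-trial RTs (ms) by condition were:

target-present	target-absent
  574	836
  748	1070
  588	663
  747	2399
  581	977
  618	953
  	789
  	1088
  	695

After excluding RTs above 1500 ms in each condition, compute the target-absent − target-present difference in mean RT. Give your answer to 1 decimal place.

target-absent: exclude 2399
M(target-present) = 3856/6 = 642.667
M(target-absent) = 7071/8 = 883.875
Difference = 883.875 − 642.667 = 241.208 ms

241.2 ms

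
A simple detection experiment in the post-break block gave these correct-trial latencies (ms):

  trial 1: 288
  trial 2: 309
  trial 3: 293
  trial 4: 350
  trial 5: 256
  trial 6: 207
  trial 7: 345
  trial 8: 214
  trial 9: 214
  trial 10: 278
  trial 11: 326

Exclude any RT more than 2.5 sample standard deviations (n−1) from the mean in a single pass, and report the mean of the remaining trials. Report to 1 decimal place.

280.0 ms

n = 11, ΣRT = 3080, M = 280.000
Σ(x−M)² = 26936.00; s = √(26936.00/10) = 51.900
Cutoffs: 280.000 ± 2.5·51.900 → [150.3, 409.7]
No RTs fall outside the cutoffs; all 11 retained. Mean = 3080/11 = 280.000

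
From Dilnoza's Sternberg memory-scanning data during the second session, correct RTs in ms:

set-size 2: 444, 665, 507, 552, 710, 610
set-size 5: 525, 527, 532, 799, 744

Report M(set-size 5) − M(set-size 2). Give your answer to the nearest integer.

M(set-size 2) = 3488/6 = 581.333
M(set-size 5) = 3127/5 = 625.400
Difference = 625.400 − 581.333 = 44.067 ms

44 ms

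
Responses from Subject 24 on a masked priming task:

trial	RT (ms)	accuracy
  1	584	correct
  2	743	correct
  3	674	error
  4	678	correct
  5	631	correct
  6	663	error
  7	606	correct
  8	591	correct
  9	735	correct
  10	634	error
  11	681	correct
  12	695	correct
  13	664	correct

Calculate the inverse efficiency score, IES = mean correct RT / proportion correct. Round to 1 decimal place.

Correct trials (n=10): 584, 743, 678, 631, 606, 591, 735, 681, 695, 664
Mean correct RT = 6608/10 = 660.8000 ms
Proportion correct = 10/13
IES = 660.8000 / (10/13) = 859.040 ms

859.0 ms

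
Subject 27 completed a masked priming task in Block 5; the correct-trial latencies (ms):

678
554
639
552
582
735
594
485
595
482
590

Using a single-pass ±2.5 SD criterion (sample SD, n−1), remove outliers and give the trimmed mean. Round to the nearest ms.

n = 11, ΣRT = 6486, M = 589.636
Σ(x−M)² = 56702.55; s = √(56702.55/10) = 75.301
Cutoffs: 589.636 ± 2.5·75.301 → [401.4, 777.9]
No RTs fall outside the cutoffs; all 11 retained. Mean = 6486/11 = 589.636

590 ms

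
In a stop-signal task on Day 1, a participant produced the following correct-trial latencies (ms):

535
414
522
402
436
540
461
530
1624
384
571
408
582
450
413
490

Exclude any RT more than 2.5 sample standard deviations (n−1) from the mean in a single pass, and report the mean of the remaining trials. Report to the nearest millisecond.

476 ms

n = 16, ΣRT = 8762, M = 547.625
Σ(x−M)² = 1297765.75; s = √(1297765.75/15) = 294.139
Cutoffs: 547.625 ± 2.5·294.139 → [-187.7, 1283.0]
Outside: 1624 → excluded.
Retained (n=15): Σ = 7138, mean = 7138/15 = 475.867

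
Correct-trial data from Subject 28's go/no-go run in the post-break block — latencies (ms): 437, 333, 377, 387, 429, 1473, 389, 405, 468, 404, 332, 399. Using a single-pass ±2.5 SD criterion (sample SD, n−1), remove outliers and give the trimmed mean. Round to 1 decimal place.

n = 12, ΣRT = 5833, M = 486.083
Σ(x−M)² = 1079212.92; s = √(1079212.92/11) = 313.226
Cutoffs: 486.083 ± 2.5·313.226 → [-297.0, 1269.1]
Outside: 1473 → excluded.
Retained (n=11): Σ = 4360, mean = 4360/11 = 396.364

396.4 ms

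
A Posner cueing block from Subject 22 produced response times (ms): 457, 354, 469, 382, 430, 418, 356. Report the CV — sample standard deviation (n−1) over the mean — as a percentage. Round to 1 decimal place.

11.4%

n = 7, Σ = 2866, M = 409.4286
Σ(x−M)² = 12987.714; s = √(12987.714/6) = 46.5255
CV = 46.5255 / 409.4286 = 0.11364 = 11.364%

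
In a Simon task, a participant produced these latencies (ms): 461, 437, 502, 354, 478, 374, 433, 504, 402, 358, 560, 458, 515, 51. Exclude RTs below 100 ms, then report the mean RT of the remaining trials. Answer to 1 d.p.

Excluded: 51
Retained (n=13): Σ = 5836
Mean = 5836/13 = 448.9231

448.9 ms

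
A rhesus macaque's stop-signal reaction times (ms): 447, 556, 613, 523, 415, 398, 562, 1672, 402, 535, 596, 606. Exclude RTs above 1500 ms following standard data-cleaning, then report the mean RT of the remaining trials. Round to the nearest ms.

Excluded: 1672
Retained (n=11): Σ = 5653
Mean = 5653/11 = 513.9091

514 ms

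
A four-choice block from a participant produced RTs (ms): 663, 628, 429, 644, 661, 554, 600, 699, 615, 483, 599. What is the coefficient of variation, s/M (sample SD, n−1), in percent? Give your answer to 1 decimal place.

n = 11, Σ = 6575, M = 597.7273
Σ(x−M)² = 65426.182; s = √(65426.182/10) = 80.8865
CV = 80.8865 / 597.7273 = 0.13532 = 13.532%

13.5%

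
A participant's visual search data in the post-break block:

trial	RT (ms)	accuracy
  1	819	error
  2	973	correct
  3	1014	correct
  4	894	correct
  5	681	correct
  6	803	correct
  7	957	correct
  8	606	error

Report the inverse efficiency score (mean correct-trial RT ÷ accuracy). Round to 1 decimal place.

Correct trials (n=6): 973, 1014, 894, 681, 803, 957
Mean correct RT = 5322/6 = 887.0000 ms
Proportion correct = 6/8
IES = 887.0000 / (6/8) = 1182.667 ms

1182.7 ms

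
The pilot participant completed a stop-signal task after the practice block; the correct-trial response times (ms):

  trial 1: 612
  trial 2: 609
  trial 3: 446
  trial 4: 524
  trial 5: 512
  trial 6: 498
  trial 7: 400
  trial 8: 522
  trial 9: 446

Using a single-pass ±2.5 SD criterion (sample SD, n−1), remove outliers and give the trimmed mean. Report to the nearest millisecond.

508 ms

n = 9, ΣRT = 4569, M = 507.667
Σ(x−M)² = 40936.00; s = √(40936.00/8) = 71.533
Cutoffs: 507.667 ± 2.5·71.533 → [328.8, 686.5]
No RTs fall outside the cutoffs; all 9 retained. Mean = 4569/9 = 507.667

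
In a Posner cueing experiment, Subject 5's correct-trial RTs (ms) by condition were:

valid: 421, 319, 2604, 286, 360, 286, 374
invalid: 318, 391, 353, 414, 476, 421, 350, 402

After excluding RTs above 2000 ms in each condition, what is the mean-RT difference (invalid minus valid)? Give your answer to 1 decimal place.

valid: exclude 2604
M(valid) = 2046/6 = 341.000
M(invalid) = 3125/8 = 390.625
Difference = 390.625 − 341.000 = 49.625 ms

49.6 ms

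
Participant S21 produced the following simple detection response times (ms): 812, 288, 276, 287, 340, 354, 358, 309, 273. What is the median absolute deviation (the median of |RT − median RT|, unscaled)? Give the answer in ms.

33 ms

Sorted: 273, 276, 287, 288, 309, 340, 354, 358, 812 → median = 309
|x − 309|: 503, 21, 33, 22, 31, 45, 49, 0, 36
Sorted deviations: 0, 21, 22, 31, 33, 36, 45, 49, 503 → MAD = 33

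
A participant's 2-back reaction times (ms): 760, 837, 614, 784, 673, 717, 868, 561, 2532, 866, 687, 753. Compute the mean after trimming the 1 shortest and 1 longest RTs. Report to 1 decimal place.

755.9 ms

Sorted: 561, 614, 673, 687, 717, 753, 760, 784, 837, 866, 868, 2532
Drop lowest 1 (561) and highest 1 (2532)
Remaining (n=10): Σ = 7559, mean = 7559/10 = 755.900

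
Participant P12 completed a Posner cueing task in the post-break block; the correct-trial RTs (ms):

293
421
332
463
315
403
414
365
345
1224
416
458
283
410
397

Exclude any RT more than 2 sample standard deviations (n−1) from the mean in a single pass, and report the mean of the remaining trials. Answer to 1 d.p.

n = 15, ΣRT = 6539, M = 435.933
Σ(x−M)² = 709188.93; s = √(709188.93/14) = 225.070
Cutoffs: 435.933 ± 2·225.070 → [-14.2, 886.1]
Outside: 1224 → excluded.
Retained (n=14): Σ = 5315, mean = 5315/14 = 379.643

379.6 ms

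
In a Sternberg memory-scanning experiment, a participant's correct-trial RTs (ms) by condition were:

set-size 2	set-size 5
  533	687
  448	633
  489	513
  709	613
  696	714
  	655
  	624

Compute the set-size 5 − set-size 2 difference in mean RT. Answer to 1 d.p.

59.1 ms

M(set-size 2) = 2875/5 = 575.000
M(set-size 5) = 4439/7 = 634.143
Difference = 634.143 − 575.000 = 59.143 ms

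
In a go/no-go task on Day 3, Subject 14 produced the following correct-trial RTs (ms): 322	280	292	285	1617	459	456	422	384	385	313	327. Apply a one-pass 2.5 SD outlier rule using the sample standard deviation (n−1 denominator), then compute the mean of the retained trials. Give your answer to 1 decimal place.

n = 12, ΣRT = 5542, M = 461.833
Σ(x−M)² = 1501061.67; s = √(1501061.67/11) = 369.405
Cutoffs: 461.833 ± 2.5·369.405 → [-461.7, 1385.3]
Outside: 1617 → excluded.
Retained (n=11): Σ = 3925, mean = 3925/11 = 356.818

356.8 ms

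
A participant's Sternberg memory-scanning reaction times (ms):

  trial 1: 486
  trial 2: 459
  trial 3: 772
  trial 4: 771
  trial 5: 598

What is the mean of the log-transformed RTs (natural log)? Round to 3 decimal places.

ln(RT): 6.1862, 6.1291, 6.6490, 6.6477, 6.3936
Σ ln(RT) = 32.0055
Mean = 32.0055/5 = 6.40110

6.401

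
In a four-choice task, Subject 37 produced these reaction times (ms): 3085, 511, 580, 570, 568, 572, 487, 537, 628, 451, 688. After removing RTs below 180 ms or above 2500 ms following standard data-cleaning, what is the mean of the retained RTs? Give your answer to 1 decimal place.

559.2 ms

Excluded: 3085
Retained (n=10): Σ = 5592
Mean = 5592/10 = 559.2000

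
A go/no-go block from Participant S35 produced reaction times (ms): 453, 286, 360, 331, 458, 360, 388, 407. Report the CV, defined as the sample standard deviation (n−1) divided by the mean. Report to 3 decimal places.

0.155

n = 8, Σ = 3043, M = 380.3750
Σ(x−M)² = 24241.875; s = √(24241.875/7) = 58.8483
CV = 58.8483 / 380.3750 = 0.15471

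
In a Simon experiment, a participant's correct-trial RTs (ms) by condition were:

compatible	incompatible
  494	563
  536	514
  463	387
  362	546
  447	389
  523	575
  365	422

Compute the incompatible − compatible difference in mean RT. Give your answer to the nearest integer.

M(compatible) = 3190/7 = 455.714
M(incompatible) = 3396/7 = 485.143
Difference = 485.143 − 455.714 = 29.429 ms

29 ms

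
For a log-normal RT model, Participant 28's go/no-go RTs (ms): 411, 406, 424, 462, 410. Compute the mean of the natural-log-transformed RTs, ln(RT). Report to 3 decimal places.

ln(RT): 6.0186, 6.0064, 6.0497, 6.1356, 6.0162
Σ ln(RT) = 30.2264
Mean = 30.2264/5 = 6.04528

6.045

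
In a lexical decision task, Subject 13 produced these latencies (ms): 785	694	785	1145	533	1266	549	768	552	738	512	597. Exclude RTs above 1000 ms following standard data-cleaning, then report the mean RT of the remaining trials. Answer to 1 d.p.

651.3 ms

Excluded: 1145, 1266
Retained (n=10): Σ = 6513
Mean = 6513/10 = 651.3000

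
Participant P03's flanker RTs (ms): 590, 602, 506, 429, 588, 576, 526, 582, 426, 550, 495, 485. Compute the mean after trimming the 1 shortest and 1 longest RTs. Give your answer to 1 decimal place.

Sorted: 426, 429, 485, 495, 506, 526, 550, 576, 582, 588, 590, 602
Drop lowest 1 (426) and highest 1 (602)
Remaining (n=10): Σ = 5327, mean = 5327/10 = 532.700

532.7 ms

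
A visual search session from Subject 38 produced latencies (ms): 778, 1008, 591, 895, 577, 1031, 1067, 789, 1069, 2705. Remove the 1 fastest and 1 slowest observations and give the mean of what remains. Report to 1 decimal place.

Sorted: 577, 591, 778, 789, 895, 1008, 1031, 1067, 1069, 2705
Drop lowest 1 (577) and highest 1 (2705)
Remaining (n=8): Σ = 7228, mean = 7228/8 = 903.500

903.5 ms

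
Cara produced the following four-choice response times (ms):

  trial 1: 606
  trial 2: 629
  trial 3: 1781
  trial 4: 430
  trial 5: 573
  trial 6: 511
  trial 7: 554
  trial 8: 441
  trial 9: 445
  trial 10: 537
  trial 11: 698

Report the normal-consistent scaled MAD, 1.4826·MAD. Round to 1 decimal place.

111.2 ms

Sorted: 430, 441, 445, 511, 537, 554, 573, 606, 629, 698, 1781 → median = 554
|x − 554| sorted: 0, 17, 19, 43, 52, 75, 109, 113, 124, 144, 1227 → MAD = 75
Robust SD ≈ 1.4826 × 75 = 111.195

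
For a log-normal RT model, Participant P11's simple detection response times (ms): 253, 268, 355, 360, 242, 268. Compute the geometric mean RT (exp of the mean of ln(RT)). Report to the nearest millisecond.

287 ms

ln(RT): 5.5334, 5.5910, 5.8721, 5.8861, 5.4889, 5.5910
Mean ln(RT) = 33.9625/6 = 5.66042
Geometric mean = exp(5.66042) = 287.27 ms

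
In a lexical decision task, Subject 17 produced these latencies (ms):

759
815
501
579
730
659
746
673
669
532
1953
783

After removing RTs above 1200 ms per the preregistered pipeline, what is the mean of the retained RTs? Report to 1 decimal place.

Excluded: 1953
Retained (n=11): Σ = 7446
Mean = 7446/11 = 676.9091

676.9 ms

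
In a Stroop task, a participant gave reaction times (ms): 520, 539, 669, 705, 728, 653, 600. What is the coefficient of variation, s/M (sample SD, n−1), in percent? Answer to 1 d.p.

n = 7, Σ = 4414, M = 630.5714
Σ(x−M)² = 38557.714; s = √(38557.714/6) = 80.1641
CV = 80.1641 / 630.5714 = 0.12713 = 12.713%

12.7%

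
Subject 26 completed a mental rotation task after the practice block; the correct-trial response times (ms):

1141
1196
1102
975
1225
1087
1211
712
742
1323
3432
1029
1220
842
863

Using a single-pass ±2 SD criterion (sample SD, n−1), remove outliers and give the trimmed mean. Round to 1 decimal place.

n = 15, ΣRT = 18100, M = 1206.667
Σ(x−M)² = 5792809.33; s = √(5792809.33/14) = 643.251
Cutoffs: 1206.667 ± 2·643.251 → [-79.8, 2493.2]
Outside: 3432 → excluded.
Retained (n=14): Σ = 14668, mean = 14668/14 = 1047.714

1047.7 ms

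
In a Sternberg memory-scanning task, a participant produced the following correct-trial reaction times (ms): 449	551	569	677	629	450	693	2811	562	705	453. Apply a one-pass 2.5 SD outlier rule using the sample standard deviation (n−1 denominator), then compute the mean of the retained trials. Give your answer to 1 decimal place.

n = 11, ΣRT = 8549, M = 777.182
Σ(x−M)² = 4641353.64; s = √(4641353.64/10) = 681.275
Cutoffs: 777.182 ± 2.5·681.275 → [-926.0, 2480.4]
Outside: 2811 → excluded.
Retained (n=10): Σ = 5738, mean = 5738/10 = 573.800

573.8 ms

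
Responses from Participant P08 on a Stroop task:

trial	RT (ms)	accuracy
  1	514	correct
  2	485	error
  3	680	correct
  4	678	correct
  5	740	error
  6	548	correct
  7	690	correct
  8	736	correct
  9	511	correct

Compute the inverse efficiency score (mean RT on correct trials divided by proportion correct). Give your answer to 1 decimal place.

800.3 ms

Correct trials (n=7): 514, 680, 678, 548, 690, 736, 511
Mean correct RT = 4357/7 = 622.4286 ms
Proportion correct = 7/9
IES = 622.4286 / (7/9) = 800.265 ms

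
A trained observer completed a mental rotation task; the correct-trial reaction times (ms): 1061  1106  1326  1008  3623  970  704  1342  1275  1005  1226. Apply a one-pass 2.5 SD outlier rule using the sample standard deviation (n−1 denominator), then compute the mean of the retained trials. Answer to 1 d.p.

n = 11, ΣRT = 14646, M = 1331.455
Σ(x−M)² = 6125148.73; s = √(6125148.73/10) = 782.633
Cutoffs: 1331.455 ± 2.5·782.633 → [-625.1, 3288.0]
Outside: 3623 → excluded.
Retained (n=10): Σ = 11023, mean = 11023/10 = 1102.300

1102.3 ms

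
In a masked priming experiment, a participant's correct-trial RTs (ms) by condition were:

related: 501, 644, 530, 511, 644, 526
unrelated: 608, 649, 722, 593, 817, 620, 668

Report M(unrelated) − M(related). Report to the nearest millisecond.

109 ms

M(related) = 3356/6 = 559.333
M(unrelated) = 4677/7 = 668.143
Difference = 668.143 − 559.333 = 108.810 ms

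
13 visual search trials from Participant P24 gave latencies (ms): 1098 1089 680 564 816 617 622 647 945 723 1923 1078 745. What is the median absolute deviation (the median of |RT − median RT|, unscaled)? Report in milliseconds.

Sorted: 564, 617, 622, 647, 680, 723, 745, 816, 945, 1078, 1089, 1098, 1923 → median = 745
|x − 745|: 353, 344, 65, 181, 71, 128, 123, 98, 200, 22, 1178, 333, 0
Sorted deviations: 0, 22, 65, 71, 98, 123, 128, 181, 200, 333, 344, 353, 1178 → MAD = 128

128 ms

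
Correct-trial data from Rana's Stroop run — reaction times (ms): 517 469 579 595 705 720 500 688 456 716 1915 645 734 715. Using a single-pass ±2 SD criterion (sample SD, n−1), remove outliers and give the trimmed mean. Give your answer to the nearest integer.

n = 14, ΣRT = 9954, M = 711.000
Σ(x−M)² = 1691814.00; s = √(1691814.00/13) = 360.749
Cutoffs: 711.000 ± 2·360.749 → [-10.5, 1432.5]
Outside: 1915 → excluded.
Retained (n=13): Σ = 8039, mean = 8039/13 = 618.385

618 ms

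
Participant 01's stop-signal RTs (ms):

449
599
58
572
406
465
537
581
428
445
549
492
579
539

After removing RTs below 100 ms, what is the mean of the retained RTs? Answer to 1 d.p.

510.8 ms

Excluded: 58
Retained (n=13): Σ = 6641
Mean = 6641/13 = 510.8462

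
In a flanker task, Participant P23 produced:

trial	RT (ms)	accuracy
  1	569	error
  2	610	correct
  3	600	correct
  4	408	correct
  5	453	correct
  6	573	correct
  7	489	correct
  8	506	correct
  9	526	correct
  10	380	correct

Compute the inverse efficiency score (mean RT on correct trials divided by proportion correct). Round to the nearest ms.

Correct trials (n=9): 610, 600, 408, 453, 573, 489, 506, 526, 380
Mean correct RT = 4545/9 = 505.0000 ms
Proportion correct = 9/10
IES = 505.0000 / (9/10) = 561.111 ms

561 ms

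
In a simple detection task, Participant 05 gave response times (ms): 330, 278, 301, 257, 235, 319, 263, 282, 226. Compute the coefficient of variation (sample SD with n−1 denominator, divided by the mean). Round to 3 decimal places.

n = 9, Σ = 2491, M = 276.7778
Σ(x−M)² = 10135.556; s = √(10135.556/8) = 35.5942
CV = 35.5942 / 276.7778 = 0.12860

0.129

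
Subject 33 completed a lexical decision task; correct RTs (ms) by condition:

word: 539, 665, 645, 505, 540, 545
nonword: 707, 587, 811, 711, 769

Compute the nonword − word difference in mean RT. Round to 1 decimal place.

M(word) = 3439/6 = 573.167
M(nonword) = 3585/5 = 717.000
Difference = 717.000 − 573.167 = 143.833 ms

143.8 ms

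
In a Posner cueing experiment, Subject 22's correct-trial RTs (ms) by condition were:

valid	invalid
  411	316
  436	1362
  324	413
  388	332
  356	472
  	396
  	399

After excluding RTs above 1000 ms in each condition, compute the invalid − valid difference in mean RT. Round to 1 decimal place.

5.0 ms

invalid: exclude 1362
M(valid) = 1915/5 = 383.000
M(invalid) = 2328/6 = 388.000
Difference = 388.000 − 383.000 = 5.000 ms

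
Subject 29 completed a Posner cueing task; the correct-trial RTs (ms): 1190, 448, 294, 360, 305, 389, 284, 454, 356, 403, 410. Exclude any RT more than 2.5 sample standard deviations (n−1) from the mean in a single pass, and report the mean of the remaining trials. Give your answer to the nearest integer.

n = 11, ΣRT = 4893, M = 444.818
Σ(x−M)² = 644707.64; s = √(644707.64/10) = 253.911
Cutoffs: 444.818 ± 2.5·253.911 → [-190.0, 1079.6]
Outside: 1190 → excluded.
Retained (n=10): Σ = 3703, mean = 3703/10 = 370.300

370 ms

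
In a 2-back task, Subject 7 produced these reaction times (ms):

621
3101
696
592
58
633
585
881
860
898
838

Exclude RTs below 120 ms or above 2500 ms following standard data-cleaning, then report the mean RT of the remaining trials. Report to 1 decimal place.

Excluded: 58, 3101
Retained (n=9): Σ = 6604
Mean = 6604/9 = 733.7778

733.8 ms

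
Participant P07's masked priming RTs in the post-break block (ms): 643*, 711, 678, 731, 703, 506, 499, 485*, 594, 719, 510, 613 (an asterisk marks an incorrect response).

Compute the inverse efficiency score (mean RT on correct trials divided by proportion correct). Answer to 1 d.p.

751.7 ms

Correct trials (n=10): 711, 678, 731, 703, 506, 499, 594, 719, 510, 613
Mean correct RT = 6264/10 = 626.4000 ms
Proportion correct = 10/12
IES = 626.4000 / (10/12) = 751.680 ms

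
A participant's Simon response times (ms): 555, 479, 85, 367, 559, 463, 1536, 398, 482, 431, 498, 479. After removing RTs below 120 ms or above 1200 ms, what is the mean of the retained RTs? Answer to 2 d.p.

Excluded: 85, 1536
Retained (n=10): Σ = 4711
Mean = 4711/10 = 471.1000

471.10 ms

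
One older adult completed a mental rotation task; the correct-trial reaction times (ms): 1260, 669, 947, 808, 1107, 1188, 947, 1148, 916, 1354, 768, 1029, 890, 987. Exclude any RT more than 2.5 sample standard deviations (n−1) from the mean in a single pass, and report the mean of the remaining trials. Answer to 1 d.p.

1001.3 ms

n = 14, ΣRT = 14018, M = 1001.286
Σ(x−M)² = 487622.86; s = √(487622.86/13) = 193.674
Cutoffs: 1001.286 ± 2.5·193.674 → [517.1, 1485.5]
No RTs fall outside the cutoffs; all 14 retained. Mean = 14018/14 = 1001.286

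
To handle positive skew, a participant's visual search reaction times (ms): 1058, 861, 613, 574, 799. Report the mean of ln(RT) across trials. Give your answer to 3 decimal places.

ln(RT): 6.9641, 6.7581, 6.4184, 6.3526, 6.6834
Σ ln(RT) = 33.1766
Mean = 33.1766/5 = 6.63532

6.635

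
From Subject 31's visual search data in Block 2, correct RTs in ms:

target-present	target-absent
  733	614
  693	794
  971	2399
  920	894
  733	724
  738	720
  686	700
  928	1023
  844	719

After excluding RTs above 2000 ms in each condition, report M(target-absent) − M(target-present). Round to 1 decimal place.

-31.6 ms

target-absent: exclude 2399
M(target-present) = 7246/9 = 805.111
M(target-absent) = 6188/8 = 773.500
Difference = 773.500 − 805.111 = -31.611 ms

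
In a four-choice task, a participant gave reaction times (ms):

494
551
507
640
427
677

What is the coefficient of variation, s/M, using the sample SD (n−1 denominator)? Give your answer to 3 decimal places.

n = 6, Σ = 3296, M = 549.3333
Σ(x−M)² = 44341.333; s = √(44341.333/5) = 94.1715
CV = 94.1715 / 549.3333 = 0.17143

0.171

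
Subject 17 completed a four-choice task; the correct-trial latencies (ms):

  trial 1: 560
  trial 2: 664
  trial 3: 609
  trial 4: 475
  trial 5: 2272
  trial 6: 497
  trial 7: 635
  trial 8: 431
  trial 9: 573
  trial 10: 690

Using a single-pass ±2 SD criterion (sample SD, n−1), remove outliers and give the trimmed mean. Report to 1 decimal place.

570.4 ms

n = 10, ΣRT = 7406, M = 740.600
Σ(x−M)² = 2668526.40; s = √(2668526.40/9) = 544.521
Cutoffs: 740.600 ± 2·544.521 → [-348.4, 1829.6]
Outside: 2272 → excluded.
Retained (n=9): Σ = 5134, mean = 5134/9 = 570.444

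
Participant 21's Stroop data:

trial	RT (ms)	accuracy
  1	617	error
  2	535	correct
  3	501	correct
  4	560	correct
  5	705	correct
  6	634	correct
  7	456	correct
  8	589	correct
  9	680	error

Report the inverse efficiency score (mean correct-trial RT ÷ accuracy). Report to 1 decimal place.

731.0 ms

Correct trials (n=7): 535, 501, 560, 705, 634, 456, 589
Mean correct RT = 3980/7 = 568.5714 ms
Proportion correct = 7/9
IES = 568.5714 / (7/9) = 731.020 ms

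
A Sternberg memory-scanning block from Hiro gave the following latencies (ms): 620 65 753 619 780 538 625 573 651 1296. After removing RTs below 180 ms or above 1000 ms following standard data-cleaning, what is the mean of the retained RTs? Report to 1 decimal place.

Excluded: 65, 1296
Retained (n=8): Σ = 5159
Mean = 5159/8 = 644.8750

644.9 ms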